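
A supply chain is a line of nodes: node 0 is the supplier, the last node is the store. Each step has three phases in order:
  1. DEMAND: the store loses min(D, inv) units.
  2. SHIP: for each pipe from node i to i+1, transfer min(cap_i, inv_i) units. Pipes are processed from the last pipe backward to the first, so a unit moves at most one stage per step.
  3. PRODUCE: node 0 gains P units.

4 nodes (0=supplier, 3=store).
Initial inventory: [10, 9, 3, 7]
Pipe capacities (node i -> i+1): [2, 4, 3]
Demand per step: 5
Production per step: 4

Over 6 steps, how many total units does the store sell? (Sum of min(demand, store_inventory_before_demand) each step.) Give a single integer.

Step 1: sold=5 (running total=5) -> [12 7 4 5]
Step 2: sold=5 (running total=10) -> [14 5 5 3]
Step 3: sold=3 (running total=13) -> [16 3 6 3]
Step 4: sold=3 (running total=16) -> [18 2 6 3]
Step 5: sold=3 (running total=19) -> [20 2 5 3]
Step 6: sold=3 (running total=22) -> [22 2 4 3]

Answer: 22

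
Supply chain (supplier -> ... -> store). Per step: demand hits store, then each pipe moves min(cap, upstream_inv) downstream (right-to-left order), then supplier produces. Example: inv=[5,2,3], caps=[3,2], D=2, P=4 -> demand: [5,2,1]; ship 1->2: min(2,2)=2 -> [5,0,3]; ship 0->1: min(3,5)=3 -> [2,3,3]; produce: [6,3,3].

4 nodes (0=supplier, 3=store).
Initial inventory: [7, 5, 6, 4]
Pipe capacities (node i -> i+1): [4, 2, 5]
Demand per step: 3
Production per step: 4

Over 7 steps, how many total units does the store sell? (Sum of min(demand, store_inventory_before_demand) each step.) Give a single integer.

Answer: 20

Derivation:
Step 1: sold=3 (running total=3) -> [7 7 3 6]
Step 2: sold=3 (running total=6) -> [7 9 2 6]
Step 3: sold=3 (running total=9) -> [7 11 2 5]
Step 4: sold=3 (running total=12) -> [7 13 2 4]
Step 5: sold=3 (running total=15) -> [7 15 2 3]
Step 6: sold=3 (running total=18) -> [7 17 2 2]
Step 7: sold=2 (running total=20) -> [7 19 2 2]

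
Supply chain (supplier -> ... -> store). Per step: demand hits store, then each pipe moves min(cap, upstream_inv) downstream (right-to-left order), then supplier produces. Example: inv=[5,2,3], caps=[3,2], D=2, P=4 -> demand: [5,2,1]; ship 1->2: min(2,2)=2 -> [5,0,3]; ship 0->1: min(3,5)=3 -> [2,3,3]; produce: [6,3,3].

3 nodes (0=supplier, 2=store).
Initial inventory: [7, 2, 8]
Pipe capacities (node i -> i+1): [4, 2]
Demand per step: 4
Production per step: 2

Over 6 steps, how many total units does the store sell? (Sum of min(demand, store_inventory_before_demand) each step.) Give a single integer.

Step 1: sold=4 (running total=4) -> [5 4 6]
Step 2: sold=4 (running total=8) -> [3 6 4]
Step 3: sold=4 (running total=12) -> [2 7 2]
Step 4: sold=2 (running total=14) -> [2 7 2]
Step 5: sold=2 (running total=16) -> [2 7 2]
Step 6: sold=2 (running total=18) -> [2 7 2]

Answer: 18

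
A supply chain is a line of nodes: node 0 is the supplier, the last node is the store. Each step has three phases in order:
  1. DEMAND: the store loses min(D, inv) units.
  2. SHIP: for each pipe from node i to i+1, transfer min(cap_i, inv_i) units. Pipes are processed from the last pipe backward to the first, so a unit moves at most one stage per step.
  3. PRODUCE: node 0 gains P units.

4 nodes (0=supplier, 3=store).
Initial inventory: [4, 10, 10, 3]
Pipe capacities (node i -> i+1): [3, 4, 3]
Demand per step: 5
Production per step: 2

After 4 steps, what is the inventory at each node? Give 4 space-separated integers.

Step 1: demand=5,sold=3 ship[2->3]=3 ship[1->2]=4 ship[0->1]=3 prod=2 -> inv=[3 9 11 3]
Step 2: demand=5,sold=3 ship[2->3]=3 ship[1->2]=4 ship[0->1]=3 prod=2 -> inv=[2 8 12 3]
Step 3: demand=5,sold=3 ship[2->3]=3 ship[1->2]=4 ship[0->1]=2 prod=2 -> inv=[2 6 13 3]
Step 4: demand=5,sold=3 ship[2->3]=3 ship[1->2]=4 ship[0->1]=2 prod=2 -> inv=[2 4 14 3]

2 4 14 3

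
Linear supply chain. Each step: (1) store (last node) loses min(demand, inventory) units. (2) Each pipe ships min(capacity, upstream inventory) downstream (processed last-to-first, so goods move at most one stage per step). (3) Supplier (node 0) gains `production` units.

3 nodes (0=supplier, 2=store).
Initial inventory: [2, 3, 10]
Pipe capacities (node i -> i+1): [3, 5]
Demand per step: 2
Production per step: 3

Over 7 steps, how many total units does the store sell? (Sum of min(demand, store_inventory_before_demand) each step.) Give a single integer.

Answer: 14

Derivation:
Step 1: sold=2 (running total=2) -> [3 2 11]
Step 2: sold=2 (running total=4) -> [3 3 11]
Step 3: sold=2 (running total=6) -> [3 3 12]
Step 4: sold=2 (running total=8) -> [3 3 13]
Step 5: sold=2 (running total=10) -> [3 3 14]
Step 6: sold=2 (running total=12) -> [3 3 15]
Step 7: sold=2 (running total=14) -> [3 3 16]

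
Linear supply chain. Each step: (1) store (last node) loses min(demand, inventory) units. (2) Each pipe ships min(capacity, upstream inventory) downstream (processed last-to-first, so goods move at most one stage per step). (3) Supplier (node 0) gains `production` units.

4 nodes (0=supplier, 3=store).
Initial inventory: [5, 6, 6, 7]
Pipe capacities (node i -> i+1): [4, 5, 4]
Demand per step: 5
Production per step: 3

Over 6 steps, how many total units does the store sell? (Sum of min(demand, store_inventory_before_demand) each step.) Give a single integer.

Answer: 27

Derivation:
Step 1: sold=5 (running total=5) -> [4 5 7 6]
Step 2: sold=5 (running total=10) -> [3 4 8 5]
Step 3: sold=5 (running total=15) -> [3 3 8 4]
Step 4: sold=4 (running total=19) -> [3 3 7 4]
Step 5: sold=4 (running total=23) -> [3 3 6 4]
Step 6: sold=4 (running total=27) -> [3 3 5 4]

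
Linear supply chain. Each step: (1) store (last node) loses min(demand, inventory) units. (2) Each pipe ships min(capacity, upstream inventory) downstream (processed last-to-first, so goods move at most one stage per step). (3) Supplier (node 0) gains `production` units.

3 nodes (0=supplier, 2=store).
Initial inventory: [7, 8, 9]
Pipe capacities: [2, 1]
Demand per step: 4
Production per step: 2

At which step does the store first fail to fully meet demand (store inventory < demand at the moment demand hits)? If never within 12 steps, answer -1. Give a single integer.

Step 1: demand=4,sold=4 ship[1->2]=1 ship[0->1]=2 prod=2 -> [7 9 6]
Step 2: demand=4,sold=4 ship[1->2]=1 ship[0->1]=2 prod=2 -> [7 10 3]
Step 3: demand=4,sold=3 ship[1->2]=1 ship[0->1]=2 prod=2 -> [7 11 1]
Step 4: demand=4,sold=1 ship[1->2]=1 ship[0->1]=2 prod=2 -> [7 12 1]
Step 5: demand=4,sold=1 ship[1->2]=1 ship[0->1]=2 prod=2 -> [7 13 1]
Step 6: demand=4,sold=1 ship[1->2]=1 ship[0->1]=2 prod=2 -> [7 14 1]
Step 7: demand=4,sold=1 ship[1->2]=1 ship[0->1]=2 prod=2 -> [7 15 1]
Step 8: demand=4,sold=1 ship[1->2]=1 ship[0->1]=2 prod=2 -> [7 16 1]
Step 9: demand=4,sold=1 ship[1->2]=1 ship[0->1]=2 prod=2 -> [7 17 1]
Step 10: demand=4,sold=1 ship[1->2]=1 ship[0->1]=2 prod=2 -> [7 18 1]
Step 11: demand=4,sold=1 ship[1->2]=1 ship[0->1]=2 prod=2 -> [7 19 1]
Step 12: demand=4,sold=1 ship[1->2]=1 ship[0->1]=2 prod=2 -> [7 20 1]
First stockout at step 3

3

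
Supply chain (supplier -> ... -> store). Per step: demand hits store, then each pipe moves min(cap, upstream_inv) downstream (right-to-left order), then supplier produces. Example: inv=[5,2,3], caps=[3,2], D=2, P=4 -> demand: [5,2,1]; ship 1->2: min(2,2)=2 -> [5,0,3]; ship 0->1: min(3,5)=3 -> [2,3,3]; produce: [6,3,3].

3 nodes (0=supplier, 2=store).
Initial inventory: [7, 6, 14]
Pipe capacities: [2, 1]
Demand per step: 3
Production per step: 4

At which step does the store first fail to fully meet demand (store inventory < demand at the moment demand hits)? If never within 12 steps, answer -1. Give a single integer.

Step 1: demand=3,sold=3 ship[1->2]=1 ship[0->1]=2 prod=4 -> [9 7 12]
Step 2: demand=3,sold=3 ship[1->2]=1 ship[0->1]=2 prod=4 -> [11 8 10]
Step 3: demand=3,sold=3 ship[1->2]=1 ship[0->1]=2 prod=4 -> [13 9 8]
Step 4: demand=3,sold=3 ship[1->2]=1 ship[0->1]=2 prod=4 -> [15 10 6]
Step 5: demand=3,sold=3 ship[1->2]=1 ship[0->1]=2 prod=4 -> [17 11 4]
Step 6: demand=3,sold=3 ship[1->2]=1 ship[0->1]=2 prod=4 -> [19 12 2]
Step 7: demand=3,sold=2 ship[1->2]=1 ship[0->1]=2 prod=4 -> [21 13 1]
Step 8: demand=3,sold=1 ship[1->2]=1 ship[0->1]=2 prod=4 -> [23 14 1]
Step 9: demand=3,sold=1 ship[1->2]=1 ship[0->1]=2 prod=4 -> [25 15 1]
Step 10: demand=3,sold=1 ship[1->2]=1 ship[0->1]=2 prod=4 -> [27 16 1]
Step 11: demand=3,sold=1 ship[1->2]=1 ship[0->1]=2 prod=4 -> [29 17 1]
Step 12: demand=3,sold=1 ship[1->2]=1 ship[0->1]=2 prod=4 -> [31 18 1]
First stockout at step 7

7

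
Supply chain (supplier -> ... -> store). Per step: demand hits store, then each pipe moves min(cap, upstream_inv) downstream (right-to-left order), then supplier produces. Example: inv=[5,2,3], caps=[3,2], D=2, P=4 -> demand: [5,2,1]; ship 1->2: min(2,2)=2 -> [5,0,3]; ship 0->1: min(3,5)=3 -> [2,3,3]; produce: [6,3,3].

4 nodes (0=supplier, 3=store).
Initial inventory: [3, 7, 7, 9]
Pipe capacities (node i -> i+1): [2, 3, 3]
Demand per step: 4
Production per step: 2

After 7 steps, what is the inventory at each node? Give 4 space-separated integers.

Step 1: demand=4,sold=4 ship[2->3]=3 ship[1->2]=3 ship[0->1]=2 prod=2 -> inv=[3 6 7 8]
Step 2: demand=4,sold=4 ship[2->3]=3 ship[1->2]=3 ship[0->1]=2 prod=2 -> inv=[3 5 7 7]
Step 3: demand=4,sold=4 ship[2->3]=3 ship[1->2]=3 ship[0->1]=2 prod=2 -> inv=[3 4 7 6]
Step 4: demand=4,sold=4 ship[2->3]=3 ship[1->2]=3 ship[0->1]=2 prod=2 -> inv=[3 3 7 5]
Step 5: demand=4,sold=4 ship[2->3]=3 ship[1->2]=3 ship[0->1]=2 prod=2 -> inv=[3 2 7 4]
Step 6: demand=4,sold=4 ship[2->3]=3 ship[1->2]=2 ship[0->1]=2 prod=2 -> inv=[3 2 6 3]
Step 7: demand=4,sold=3 ship[2->3]=3 ship[1->2]=2 ship[0->1]=2 prod=2 -> inv=[3 2 5 3]

3 2 5 3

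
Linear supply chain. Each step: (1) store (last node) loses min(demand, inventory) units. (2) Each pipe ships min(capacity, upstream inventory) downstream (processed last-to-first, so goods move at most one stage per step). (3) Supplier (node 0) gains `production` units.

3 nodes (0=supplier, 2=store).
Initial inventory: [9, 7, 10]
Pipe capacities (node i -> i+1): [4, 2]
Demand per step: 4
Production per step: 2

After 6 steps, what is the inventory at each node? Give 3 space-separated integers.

Step 1: demand=4,sold=4 ship[1->2]=2 ship[0->1]=4 prod=2 -> inv=[7 9 8]
Step 2: demand=4,sold=4 ship[1->2]=2 ship[0->1]=4 prod=2 -> inv=[5 11 6]
Step 3: demand=4,sold=4 ship[1->2]=2 ship[0->1]=4 prod=2 -> inv=[3 13 4]
Step 4: demand=4,sold=4 ship[1->2]=2 ship[0->1]=3 prod=2 -> inv=[2 14 2]
Step 5: demand=4,sold=2 ship[1->2]=2 ship[0->1]=2 prod=2 -> inv=[2 14 2]
Step 6: demand=4,sold=2 ship[1->2]=2 ship[0->1]=2 prod=2 -> inv=[2 14 2]

2 14 2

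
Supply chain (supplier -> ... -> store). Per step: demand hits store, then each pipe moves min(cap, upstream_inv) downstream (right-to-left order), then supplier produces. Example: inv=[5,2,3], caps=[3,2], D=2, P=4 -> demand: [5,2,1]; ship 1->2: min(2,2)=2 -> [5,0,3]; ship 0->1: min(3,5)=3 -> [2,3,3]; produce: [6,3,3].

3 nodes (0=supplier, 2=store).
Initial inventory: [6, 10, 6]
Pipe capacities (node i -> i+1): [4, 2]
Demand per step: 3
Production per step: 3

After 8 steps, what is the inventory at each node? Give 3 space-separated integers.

Step 1: demand=3,sold=3 ship[1->2]=2 ship[0->1]=4 prod=3 -> inv=[5 12 5]
Step 2: demand=3,sold=3 ship[1->2]=2 ship[0->1]=4 prod=3 -> inv=[4 14 4]
Step 3: demand=3,sold=3 ship[1->2]=2 ship[0->1]=4 prod=3 -> inv=[3 16 3]
Step 4: demand=3,sold=3 ship[1->2]=2 ship[0->1]=3 prod=3 -> inv=[3 17 2]
Step 5: demand=3,sold=2 ship[1->2]=2 ship[0->1]=3 prod=3 -> inv=[3 18 2]
Step 6: demand=3,sold=2 ship[1->2]=2 ship[0->1]=3 prod=3 -> inv=[3 19 2]
Step 7: demand=3,sold=2 ship[1->2]=2 ship[0->1]=3 prod=3 -> inv=[3 20 2]
Step 8: demand=3,sold=2 ship[1->2]=2 ship[0->1]=3 prod=3 -> inv=[3 21 2]

3 21 2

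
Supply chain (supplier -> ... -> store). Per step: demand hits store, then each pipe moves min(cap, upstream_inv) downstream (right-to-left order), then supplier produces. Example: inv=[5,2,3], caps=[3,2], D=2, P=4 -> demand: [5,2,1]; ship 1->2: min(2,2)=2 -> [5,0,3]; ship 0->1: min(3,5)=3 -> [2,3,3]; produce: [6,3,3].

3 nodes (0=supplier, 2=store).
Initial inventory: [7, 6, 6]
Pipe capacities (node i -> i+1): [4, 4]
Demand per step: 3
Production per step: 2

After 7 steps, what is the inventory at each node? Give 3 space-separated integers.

Step 1: demand=3,sold=3 ship[1->2]=4 ship[0->1]=4 prod=2 -> inv=[5 6 7]
Step 2: demand=3,sold=3 ship[1->2]=4 ship[0->1]=4 prod=2 -> inv=[3 6 8]
Step 3: demand=3,sold=3 ship[1->2]=4 ship[0->1]=3 prod=2 -> inv=[2 5 9]
Step 4: demand=3,sold=3 ship[1->2]=4 ship[0->1]=2 prod=2 -> inv=[2 3 10]
Step 5: demand=3,sold=3 ship[1->2]=3 ship[0->1]=2 prod=2 -> inv=[2 2 10]
Step 6: demand=3,sold=3 ship[1->2]=2 ship[0->1]=2 prod=2 -> inv=[2 2 9]
Step 7: demand=3,sold=3 ship[1->2]=2 ship[0->1]=2 prod=2 -> inv=[2 2 8]

2 2 8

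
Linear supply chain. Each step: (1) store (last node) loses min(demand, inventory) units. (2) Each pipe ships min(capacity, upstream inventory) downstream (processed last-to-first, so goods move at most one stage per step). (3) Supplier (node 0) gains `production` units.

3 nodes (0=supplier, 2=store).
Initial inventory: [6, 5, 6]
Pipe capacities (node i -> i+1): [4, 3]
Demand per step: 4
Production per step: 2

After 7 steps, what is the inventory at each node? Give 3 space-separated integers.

Step 1: demand=4,sold=4 ship[1->2]=3 ship[0->1]=4 prod=2 -> inv=[4 6 5]
Step 2: demand=4,sold=4 ship[1->2]=3 ship[0->1]=4 prod=2 -> inv=[2 7 4]
Step 3: demand=4,sold=4 ship[1->2]=3 ship[0->1]=2 prod=2 -> inv=[2 6 3]
Step 4: demand=4,sold=3 ship[1->2]=3 ship[0->1]=2 prod=2 -> inv=[2 5 3]
Step 5: demand=4,sold=3 ship[1->2]=3 ship[0->1]=2 prod=2 -> inv=[2 4 3]
Step 6: demand=4,sold=3 ship[1->2]=3 ship[0->1]=2 prod=2 -> inv=[2 3 3]
Step 7: demand=4,sold=3 ship[1->2]=3 ship[0->1]=2 prod=2 -> inv=[2 2 3]

2 2 3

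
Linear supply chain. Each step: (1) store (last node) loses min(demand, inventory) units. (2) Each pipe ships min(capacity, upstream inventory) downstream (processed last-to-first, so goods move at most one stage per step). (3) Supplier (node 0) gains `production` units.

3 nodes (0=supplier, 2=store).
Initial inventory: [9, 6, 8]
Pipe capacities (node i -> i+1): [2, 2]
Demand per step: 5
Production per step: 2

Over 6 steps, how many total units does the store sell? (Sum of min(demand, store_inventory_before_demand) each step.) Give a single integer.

Step 1: sold=5 (running total=5) -> [9 6 5]
Step 2: sold=5 (running total=10) -> [9 6 2]
Step 3: sold=2 (running total=12) -> [9 6 2]
Step 4: sold=2 (running total=14) -> [9 6 2]
Step 5: sold=2 (running total=16) -> [9 6 2]
Step 6: sold=2 (running total=18) -> [9 6 2]

Answer: 18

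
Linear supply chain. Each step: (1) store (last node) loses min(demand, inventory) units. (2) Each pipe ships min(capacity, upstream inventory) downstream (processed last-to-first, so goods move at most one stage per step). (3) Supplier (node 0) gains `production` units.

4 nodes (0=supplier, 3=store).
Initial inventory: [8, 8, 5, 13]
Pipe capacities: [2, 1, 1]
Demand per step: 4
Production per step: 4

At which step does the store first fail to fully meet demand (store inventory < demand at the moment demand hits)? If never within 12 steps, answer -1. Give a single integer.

Step 1: demand=4,sold=4 ship[2->3]=1 ship[1->2]=1 ship[0->1]=2 prod=4 -> [10 9 5 10]
Step 2: demand=4,sold=4 ship[2->3]=1 ship[1->2]=1 ship[0->1]=2 prod=4 -> [12 10 5 7]
Step 3: demand=4,sold=4 ship[2->3]=1 ship[1->2]=1 ship[0->1]=2 prod=4 -> [14 11 5 4]
Step 4: demand=4,sold=4 ship[2->3]=1 ship[1->2]=1 ship[0->1]=2 prod=4 -> [16 12 5 1]
Step 5: demand=4,sold=1 ship[2->3]=1 ship[1->2]=1 ship[0->1]=2 prod=4 -> [18 13 5 1]
Step 6: demand=4,sold=1 ship[2->3]=1 ship[1->2]=1 ship[0->1]=2 prod=4 -> [20 14 5 1]
Step 7: demand=4,sold=1 ship[2->3]=1 ship[1->2]=1 ship[0->1]=2 prod=4 -> [22 15 5 1]
Step 8: demand=4,sold=1 ship[2->3]=1 ship[1->2]=1 ship[0->1]=2 prod=4 -> [24 16 5 1]
Step 9: demand=4,sold=1 ship[2->3]=1 ship[1->2]=1 ship[0->1]=2 prod=4 -> [26 17 5 1]
Step 10: demand=4,sold=1 ship[2->3]=1 ship[1->2]=1 ship[0->1]=2 prod=4 -> [28 18 5 1]
Step 11: demand=4,sold=1 ship[2->3]=1 ship[1->2]=1 ship[0->1]=2 prod=4 -> [30 19 5 1]
Step 12: demand=4,sold=1 ship[2->3]=1 ship[1->2]=1 ship[0->1]=2 prod=4 -> [32 20 5 1]
First stockout at step 5

5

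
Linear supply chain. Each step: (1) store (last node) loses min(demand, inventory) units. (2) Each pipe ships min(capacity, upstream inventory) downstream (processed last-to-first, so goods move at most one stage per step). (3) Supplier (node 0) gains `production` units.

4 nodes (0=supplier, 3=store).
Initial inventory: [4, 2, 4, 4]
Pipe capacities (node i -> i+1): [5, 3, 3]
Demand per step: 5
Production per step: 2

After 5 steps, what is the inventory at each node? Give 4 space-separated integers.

Step 1: demand=5,sold=4 ship[2->3]=3 ship[1->2]=2 ship[0->1]=4 prod=2 -> inv=[2 4 3 3]
Step 2: demand=5,sold=3 ship[2->3]=3 ship[1->2]=3 ship[0->1]=2 prod=2 -> inv=[2 3 3 3]
Step 3: demand=5,sold=3 ship[2->3]=3 ship[1->2]=3 ship[0->1]=2 prod=2 -> inv=[2 2 3 3]
Step 4: demand=5,sold=3 ship[2->3]=3 ship[1->2]=2 ship[0->1]=2 prod=2 -> inv=[2 2 2 3]
Step 5: demand=5,sold=3 ship[2->3]=2 ship[1->2]=2 ship[0->1]=2 prod=2 -> inv=[2 2 2 2]

2 2 2 2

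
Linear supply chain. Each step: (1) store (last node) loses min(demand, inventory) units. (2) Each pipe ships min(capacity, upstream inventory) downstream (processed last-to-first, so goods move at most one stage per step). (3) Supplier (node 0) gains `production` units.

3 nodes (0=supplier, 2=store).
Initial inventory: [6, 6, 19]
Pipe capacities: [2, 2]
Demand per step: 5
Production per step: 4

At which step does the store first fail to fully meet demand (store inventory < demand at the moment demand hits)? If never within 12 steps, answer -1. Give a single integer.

Step 1: demand=5,sold=5 ship[1->2]=2 ship[0->1]=2 prod=4 -> [8 6 16]
Step 2: demand=5,sold=5 ship[1->2]=2 ship[0->1]=2 prod=4 -> [10 6 13]
Step 3: demand=5,sold=5 ship[1->2]=2 ship[0->1]=2 prod=4 -> [12 6 10]
Step 4: demand=5,sold=5 ship[1->2]=2 ship[0->1]=2 prod=4 -> [14 6 7]
Step 5: demand=5,sold=5 ship[1->2]=2 ship[0->1]=2 prod=4 -> [16 6 4]
Step 6: demand=5,sold=4 ship[1->2]=2 ship[0->1]=2 prod=4 -> [18 6 2]
Step 7: demand=5,sold=2 ship[1->2]=2 ship[0->1]=2 prod=4 -> [20 6 2]
Step 8: demand=5,sold=2 ship[1->2]=2 ship[0->1]=2 prod=4 -> [22 6 2]
Step 9: demand=5,sold=2 ship[1->2]=2 ship[0->1]=2 prod=4 -> [24 6 2]
Step 10: demand=5,sold=2 ship[1->2]=2 ship[0->1]=2 prod=4 -> [26 6 2]
Step 11: demand=5,sold=2 ship[1->2]=2 ship[0->1]=2 prod=4 -> [28 6 2]
Step 12: demand=5,sold=2 ship[1->2]=2 ship[0->1]=2 prod=4 -> [30 6 2]
First stockout at step 6

6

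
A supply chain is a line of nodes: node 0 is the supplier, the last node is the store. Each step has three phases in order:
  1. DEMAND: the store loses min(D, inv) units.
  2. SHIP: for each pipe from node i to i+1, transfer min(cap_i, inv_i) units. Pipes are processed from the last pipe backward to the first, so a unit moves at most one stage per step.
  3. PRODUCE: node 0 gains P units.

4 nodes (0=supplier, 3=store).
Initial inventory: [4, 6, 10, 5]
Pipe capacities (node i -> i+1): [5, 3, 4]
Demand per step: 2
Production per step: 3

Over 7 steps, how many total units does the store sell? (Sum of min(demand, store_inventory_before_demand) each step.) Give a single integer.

Step 1: sold=2 (running total=2) -> [3 7 9 7]
Step 2: sold=2 (running total=4) -> [3 7 8 9]
Step 3: sold=2 (running total=6) -> [3 7 7 11]
Step 4: sold=2 (running total=8) -> [3 7 6 13]
Step 5: sold=2 (running total=10) -> [3 7 5 15]
Step 6: sold=2 (running total=12) -> [3 7 4 17]
Step 7: sold=2 (running total=14) -> [3 7 3 19]

Answer: 14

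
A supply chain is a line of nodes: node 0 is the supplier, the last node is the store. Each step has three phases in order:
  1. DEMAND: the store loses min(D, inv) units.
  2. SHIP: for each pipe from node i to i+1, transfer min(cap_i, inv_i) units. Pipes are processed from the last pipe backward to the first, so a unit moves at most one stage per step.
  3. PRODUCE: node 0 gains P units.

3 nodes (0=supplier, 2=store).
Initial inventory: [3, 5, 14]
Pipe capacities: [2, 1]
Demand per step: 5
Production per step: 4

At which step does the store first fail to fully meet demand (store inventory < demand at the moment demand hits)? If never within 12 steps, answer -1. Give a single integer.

Step 1: demand=5,sold=5 ship[1->2]=1 ship[0->1]=2 prod=4 -> [5 6 10]
Step 2: demand=5,sold=5 ship[1->2]=1 ship[0->1]=2 prod=4 -> [7 7 6]
Step 3: demand=5,sold=5 ship[1->2]=1 ship[0->1]=2 prod=4 -> [9 8 2]
Step 4: demand=5,sold=2 ship[1->2]=1 ship[0->1]=2 prod=4 -> [11 9 1]
Step 5: demand=5,sold=1 ship[1->2]=1 ship[0->1]=2 prod=4 -> [13 10 1]
Step 6: demand=5,sold=1 ship[1->2]=1 ship[0->1]=2 prod=4 -> [15 11 1]
Step 7: demand=5,sold=1 ship[1->2]=1 ship[0->1]=2 prod=4 -> [17 12 1]
Step 8: demand=5,sold=1 ship[1->2]=1 ship[0->1]=2 prod=4 -> [19 13 1]
Step 9: demand=5,sold=1 ship[1->2]=1 ship[0->1]=2 prod=4 -> [21 14 1]
Step 10: demand=5,sold=1 ship[1->2]=1 ship[0->1]=2 prod=4 -> [23 15 1]
Step 11: demand=5,sold=1 ship[1->2]=1 ship[0->1]=2 prod=4 -> [25 16 1]
Step 12: demand=5,sold=1 ship[1->2]=1 ship[0->1]=2 prod=4 -> [27 17 1]
First stockout at step 4

4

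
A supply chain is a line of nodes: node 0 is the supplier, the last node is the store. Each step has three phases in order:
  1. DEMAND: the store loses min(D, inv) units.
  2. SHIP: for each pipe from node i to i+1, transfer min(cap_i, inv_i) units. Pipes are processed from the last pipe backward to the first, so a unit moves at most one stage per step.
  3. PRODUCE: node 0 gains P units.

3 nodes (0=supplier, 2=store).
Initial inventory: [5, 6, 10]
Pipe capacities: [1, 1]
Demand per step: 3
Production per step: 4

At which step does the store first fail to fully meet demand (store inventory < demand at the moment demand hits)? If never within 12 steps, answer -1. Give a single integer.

Step 1: demand=3,sold=3 ship[1->2]=1 ship[0->1]=1 prod=4 -> [8 6 8]
Step 2: demand=3,sold=3 ship[1->2]=1 ship[0->1]=1 prod=4 -> [11 6 6]
Step 3: demand=3,sold=3 ship[1->2]=1 ship[0->1]=1 prod=4 -> [14 6 4]
Step 4: demand=3,sold=3 ship[1->2]=1 ship[0->1]=1 prod=4 -> [17 6 2]
Step 5: demand=3,sold=2 ship[1->2]=1 ship[0->1]=1 prod=4 -> [20 6 1]
Step 6: demand=3,sold=1 ship[1->2]=1 ship[0->1]=1 prod=4 -> [23 6 1]
Step 7: demand=3,sold=1 ship[1->2]=1 ship[0->1]=1 prod=4 -> [26 6 1]
Step 8: demand=3,sold=1 ship[1->2]=1 ship[0->1]=1 prod=4 -> [29 6 1]
Step 9: demand=3,sold=1 ship[1->2]=1 ship[0->1]=1 prod=4 -> [32 6 1]
Step 10: demand=3,sold=1 ship[1->2]=1 ship[0->1]=1 prod=4 -> [35 6 1]
Step 11: demand=3,sold=1 ship[1->2]=1 ship[0->1]=1 prod=4 -> [38 6 1]
Step 12: demand=3,sold=1 ship[1->2]=1 ship[0->1]=1 prod=4 -> [41 6 1]
First stockout at step 5

5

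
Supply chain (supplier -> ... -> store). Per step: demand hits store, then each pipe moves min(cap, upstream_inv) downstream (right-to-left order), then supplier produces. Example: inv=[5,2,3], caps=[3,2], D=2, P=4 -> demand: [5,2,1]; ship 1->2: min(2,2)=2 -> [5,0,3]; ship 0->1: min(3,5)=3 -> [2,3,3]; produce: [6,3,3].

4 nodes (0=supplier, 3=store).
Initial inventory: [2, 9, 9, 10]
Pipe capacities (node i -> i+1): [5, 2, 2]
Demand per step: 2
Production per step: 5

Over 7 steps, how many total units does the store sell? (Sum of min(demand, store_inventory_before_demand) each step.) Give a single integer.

Answer: 14

Derivation:
Step 1: sold=2 (running total=2) -> [5 9 9 10]
Step 2: sold=2 (running total=4) -> [5 12 9 10]
Step 3: sold=2 (running total=6) -> [5 15 9 10]
Step 4: sold=2 (running total=8) -> [5 18 9 10]
Step 5: sold=2 (running total=10) -> [5 21 9 10]
Step 6: sold=2 (running total=12) -> [5 24 9 10]
Step 7: sold=2 (running total=14) -> [5 27 9 10]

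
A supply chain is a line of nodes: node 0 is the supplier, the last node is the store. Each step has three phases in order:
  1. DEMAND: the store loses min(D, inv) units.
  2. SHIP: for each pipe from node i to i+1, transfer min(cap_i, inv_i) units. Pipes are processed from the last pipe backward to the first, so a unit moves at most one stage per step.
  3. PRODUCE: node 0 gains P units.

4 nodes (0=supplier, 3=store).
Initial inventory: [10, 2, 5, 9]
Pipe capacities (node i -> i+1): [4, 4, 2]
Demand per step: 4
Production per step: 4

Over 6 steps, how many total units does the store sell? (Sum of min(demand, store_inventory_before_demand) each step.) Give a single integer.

Answer: 19

Derivation:
Step 1: sold=4 (running total=4) -> [10 4 5 7]
Step 2: sold=4 (running total=8) -> [10 4 7 5]
Step 3: sold=4 (running total=12) -> [10 4 9 3]
Step 4: sold=3 (running total=15) -> [10 4 11 2]
Step 5: sold=2 (running total=17) -> [10 4 13 2]
Step 6: sold=2 (running total=19) -> [10 4 15 2]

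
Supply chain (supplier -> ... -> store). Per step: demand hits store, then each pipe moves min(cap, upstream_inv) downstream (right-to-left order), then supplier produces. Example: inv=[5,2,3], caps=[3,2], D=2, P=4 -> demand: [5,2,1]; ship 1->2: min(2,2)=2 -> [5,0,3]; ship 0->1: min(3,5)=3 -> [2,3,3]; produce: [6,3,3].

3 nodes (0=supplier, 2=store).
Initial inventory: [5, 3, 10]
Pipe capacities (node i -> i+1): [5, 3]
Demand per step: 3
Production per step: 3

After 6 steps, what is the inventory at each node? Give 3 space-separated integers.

Step 1: demand=3,sold=3 ship[1->2]=3 ship[0->1]=5 prod=3 -> inv=[3 5 10]
Step 2: demand=3,sold=3 ship[1->2]=3 ship[0->1]=3 prod=3 -> inv=[3 5 10]
Step 3: demand=3,sold=3 ship[1->2]=3 ship[0->1]=3 prod=3 -> inv=[3 5 10]
Step 4: demand=3,sold=3 ship[1->2]=3 ship[0->1]=3 prod=3 -> inv=[3 5 10]
Step 5: demand=3,sold=3 ship[1->2]=3 ship[0->1]=3 prod=3 -> inv=[3 5 10]
Step 6: demand=3,sold=3 ship[1->2]=3 ship[0->1]=3 prod=3 -> inv=[3 5 10]

3 5 10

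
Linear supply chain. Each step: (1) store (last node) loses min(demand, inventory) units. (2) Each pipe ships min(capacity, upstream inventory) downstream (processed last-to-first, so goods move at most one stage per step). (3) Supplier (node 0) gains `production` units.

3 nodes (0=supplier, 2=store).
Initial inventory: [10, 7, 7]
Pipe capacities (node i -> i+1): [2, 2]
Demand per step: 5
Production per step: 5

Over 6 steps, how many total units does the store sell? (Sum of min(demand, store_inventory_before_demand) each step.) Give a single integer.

Step 1: sold=5 (running total=5) -> [13 7 4]
Step 2: sold=4 (running total=9) -> [16 7 2]
Step 3: sold=2 (running total=11) -> [19 7 2]
Step 4: sold=2 (running total=13) -> [22 7 2]
Step 5: sold=2 (running total=15) -> [25 7 2]
Step 6: sold=2 (running total=17) -> [28 7 2]

Answer: 17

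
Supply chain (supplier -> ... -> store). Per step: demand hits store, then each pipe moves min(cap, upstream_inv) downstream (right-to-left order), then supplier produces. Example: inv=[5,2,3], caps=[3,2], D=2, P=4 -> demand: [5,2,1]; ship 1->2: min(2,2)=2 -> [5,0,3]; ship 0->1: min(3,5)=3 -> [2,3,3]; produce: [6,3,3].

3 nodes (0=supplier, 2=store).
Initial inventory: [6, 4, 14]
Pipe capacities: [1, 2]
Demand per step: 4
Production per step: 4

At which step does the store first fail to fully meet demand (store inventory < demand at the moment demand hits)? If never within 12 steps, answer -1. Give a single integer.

Step 1: demand=4,sold=4 ship[1->2]=2 ship[0->1]=1 prod=4 -> [9 3 12]
Step 2: demand=4,sold=4 ship[1->2]=2 ship[0->1]=1 prod=4 -> [12 2 10]
Step 3: demand=4,sold=4 ship[1->2]=2 ship[0->1]=1 prod=4 -> [15 1 8]
Step 4: demand=4,sold=4 ship[1->2]=1 ship[0->1]=1 prod=4 -> [18 1 5]
Step 5: demand=4,sold=4 ship[1->2]=1 ship[0->1]=1 prod=4 -> [21 1 2]
Step 6: demand=4,sold=2 ship[1->2]=1 ship[0->1]=1 prod=4 -> [24 1 1]
Step 7: demand=4,sold=1 ship[1->2]=1 ship[0->1]=1 prod=4 -> [27 1 1]
Step 8: demand=4,sold=1 ship[1->2]=1 ship[0->1]=1 prod=4 -> [30 1 1]
Step 9: demand=4,sold=1 ship[1->2]=1 ship[0->1]=1 prod=4 -> [33 1 1]
Step 10: demand=4,sold=1 ship[1->2]=1 ship[0->1]=1 prod=4 -> [36 1 1]
Step 11: demand=4,sold=1 ship[1->2]=1 ship[0->1]=1 prod=4 -> [39 1 1]
Step 12: demand=4,sold=1 ship[1->2]=1 ship[0->1]=1 prod=4 -> [42 1 1]
First stockout at step 6

6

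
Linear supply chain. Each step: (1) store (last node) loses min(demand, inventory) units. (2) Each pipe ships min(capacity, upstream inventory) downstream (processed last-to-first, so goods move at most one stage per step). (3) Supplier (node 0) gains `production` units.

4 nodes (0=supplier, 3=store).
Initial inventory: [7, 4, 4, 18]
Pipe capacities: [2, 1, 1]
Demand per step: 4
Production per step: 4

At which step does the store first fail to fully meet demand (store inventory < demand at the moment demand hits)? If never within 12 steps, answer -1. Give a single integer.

Step 1: demand=4,sold=4 ship[2->3]=1 ship[1->2]=1 ship[0->1]=2 prod=4 -> [9 5 4 15]
Step 2: demand=4,sold=4 ship[2->3]=1 ship[1->2]=1 ship[0->1]=2 prod=4 -> [11 6 4 12]
Step 3: demand=4,sold=4 ship[2->3]=1 ship[1->2]=1 ship[0->1]=2 prod=4 -> [13 7 4 9]
Step 4: demand=4,sold=4 ship[2->3]=1 ship[1->2]=1 ship[0->1]=2 prod=4 -> [15 8 4 6]
Step 5: demand=4,sold=4 ship[2->3]=1 ship[1->2]=1 ship[0->1]=2 prod=4 -> [17 9 4 3]
Step 6: demand=4,sold=3 ship[2->3]=1 ship[1->2]=1 ship[0->1]=2 prod=4 -> [19 10 4 1]
Step 7: demand=4,sold=1 ship[2->3]=1 ship[1->2]=1 ship[0->1]=2 prod=4 -> [21 11 4 1]
Step 8: demand=4,sold=1 ship[2->3]=1 ship[1->2]=1 ship[0->1]=2 prod=4 -> [23 12 4 1]
Step 9: demand=4,sold=1 ship[2->3]=1 ship[1->2]=1 ship[0->1]=2 prod=4 -> [25 13 4 1]
Step 10: demand=4,sold=1 ship[2->3]=1 ship[1->2]=1 ship[0->1]=2 prod=4 -> [27 14 4 1]
Step 11: demand=4,sold=1 ship[2->3]=1 ship[1->2]=1 ship[0->1]=2 prod=4 -> [29 15 4 1]
Step 12: demand=4,sold=1 ship[2->3]=1 ship[1->2]=1 ship[0->1]=2 prod=4 -> [31 16 4 1]
First stockout at step 6

6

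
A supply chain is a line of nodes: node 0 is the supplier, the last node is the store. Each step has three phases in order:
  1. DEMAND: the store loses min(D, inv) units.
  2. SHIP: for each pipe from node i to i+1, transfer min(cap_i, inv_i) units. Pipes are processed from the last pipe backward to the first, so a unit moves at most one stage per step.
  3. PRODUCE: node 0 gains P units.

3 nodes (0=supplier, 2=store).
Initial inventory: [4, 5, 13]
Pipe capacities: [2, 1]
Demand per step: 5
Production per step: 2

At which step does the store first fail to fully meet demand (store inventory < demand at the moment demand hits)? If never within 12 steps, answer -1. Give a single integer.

Step 1: demand=5,sold=5 ship[1->2]=1 ship[0->1]=2 prod=2 -> [4 6 9]
Step 2: demand=5,sold=5 ship[1->2]=1 ship[0->1]=2 prod=2 -> [4 7 5]
Step 3: demand=5,sold=5 ship[1->2]=1 ship[0->1]=2 prod=2 -> [4 8 1]
Step 4: demand=5,sold=1 ship[1->2]=1 ship[0->1]=2 prod=2 -> [4 9 1]
Step 5: demand=5,sold=1 ship[1->2]=1 ship[0->1]=2 prod=2 -> [4 10 1]
Step 6: demand=5,sold=1 ship[1->2]=1 ship[0->1]=2 prod=2 -> [4 11 1]
Step 7: demand=5,sold=1 ship[1->2]=1 ship[0->1]=2 prod=2 -> [4 12 1]
Step 8: demand=5,sold=1 ship[1->2]=1 ship[0->1]=2 prod=2 -> [4 13 1]
Step 9: demand=5,sold=1 ship[1->2]=1 ship[0->1]=2 prod=2 -> [4 14 1]
Step 10: demand=5,sold=1 ship[1->2]=1 ship[0->1]=2 prod=2 -> [4 15 1]
Step 11: demand=5,sold=1 ship[1->2]=1 ship[0->1]=2 prod=2 -> [4 16 1]
Step 12: demand=5,sold=1 ship[1->2]=1 ship[0->1]=2 prod=2 -> [4 17 1]
First stockout at step 4

4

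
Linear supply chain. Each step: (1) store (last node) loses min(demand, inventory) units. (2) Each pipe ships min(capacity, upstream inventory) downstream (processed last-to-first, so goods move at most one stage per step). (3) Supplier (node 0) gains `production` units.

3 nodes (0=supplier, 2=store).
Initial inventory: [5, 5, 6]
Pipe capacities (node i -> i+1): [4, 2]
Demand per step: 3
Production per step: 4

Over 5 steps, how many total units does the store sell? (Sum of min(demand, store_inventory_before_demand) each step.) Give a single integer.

Step 1: sold=3 (running total=3) -> [5 7 5]
Step 2: sold=3 (running total=6) -> [5 9 4]
Step 3: sold=3 (running total=9) -> [5 11 3]
Step 4: sold=3 (running total=12) -> [5 13 2]
Step 5: sold=2 (running total=14) -> [5 15 2]

Answer: 14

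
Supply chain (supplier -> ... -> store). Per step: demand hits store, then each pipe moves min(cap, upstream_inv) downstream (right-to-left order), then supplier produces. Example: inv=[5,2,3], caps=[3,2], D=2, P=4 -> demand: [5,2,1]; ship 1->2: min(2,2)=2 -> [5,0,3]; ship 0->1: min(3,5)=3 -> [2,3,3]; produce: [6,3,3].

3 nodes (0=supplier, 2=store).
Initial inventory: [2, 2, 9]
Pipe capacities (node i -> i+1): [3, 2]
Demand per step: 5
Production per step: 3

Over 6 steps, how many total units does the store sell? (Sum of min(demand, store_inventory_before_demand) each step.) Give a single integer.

Answer: 19

Derivation:
Step 1: sold=5 (running total=5) -> [3 2 6]
Step 2: sold=5 (running total=10) -> [3 3 3]
Step 3: sold=3 (running total=13) -> [3 4 2]
Step 4: sold=2 (running total=15) -> [3 5 2]
Step 5: sold=2 (running total=17) -> [3 6 2]
Step 6: sold=2 (running total=19) -> [3 7 2]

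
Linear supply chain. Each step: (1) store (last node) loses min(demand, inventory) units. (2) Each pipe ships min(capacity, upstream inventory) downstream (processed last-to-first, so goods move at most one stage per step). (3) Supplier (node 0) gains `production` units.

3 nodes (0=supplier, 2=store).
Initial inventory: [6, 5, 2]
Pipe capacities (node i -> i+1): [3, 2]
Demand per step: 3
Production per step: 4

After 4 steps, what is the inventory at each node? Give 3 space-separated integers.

Step 1: demand=3,sold=2 ship[1->2]=2 ship[0->1]=3 prod=4 -> inv=[7 6 2]
Step 2: demand=3,sold=2 ship[1->2]=2 ship[0->1]=3 prod=4 -> inv=[8 7 2]
Step 3: demand=3,sold=2 ship[1->2]=2 ship[0->1]=3 prod=4 -> inv=[9 8 2]
Step 4: demand=3,sold=2 ship[1->2]=2 ship[0->1]=3 prod=4 -> inv=[10 9 2]

10 9 2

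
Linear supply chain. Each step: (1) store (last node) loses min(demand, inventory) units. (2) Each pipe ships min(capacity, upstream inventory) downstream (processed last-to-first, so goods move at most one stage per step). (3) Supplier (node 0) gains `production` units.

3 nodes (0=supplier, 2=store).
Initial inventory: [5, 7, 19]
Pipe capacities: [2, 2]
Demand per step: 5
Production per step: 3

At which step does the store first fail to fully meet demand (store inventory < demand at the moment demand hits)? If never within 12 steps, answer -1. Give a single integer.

Step 1: demand=5,sold=5 ship[1->2]=2 ship[0->1]=2 prod=3 -> [6 7 16]
Step 2: demand=5,sold=5 ship[1->2]=2 ship[0->1]=2 prod=3 -> [7 7 13]
Step 3: demand=5,sold=5 ship[1->2]=2 ship[0->1]=2 prod=3 -> [8 7 10]
Step 4: demand=5,sold=5 ship[1->2]=2 ship[0->1]=2 prod=3 -> [9 7 7]
Step 5: demand=5,sold=5 ship[1->2]=2 ship[0->1]=2 prod=3 -> [10 7 4]
Step 6: demand=5,sold=4 ship[1->2]=2 ship[0->1]=2 prod=3 -> [11 7 2]
Step 7: demand=5,sold=2 ship[1->2]=2 ship[0->1]=2 prod=3 -> [12 7 2]
Step 8: demand=5,sold=2 ship[1->2]=2 ship[0->1]=2 prod=3 -> [13 7 2]
Step 9: demand=5,sold=2 ship[1->2]=2 ship[0->1]=2 prod=3 -> [14 7 2]
Step 10: demand=5,sold=2 ship[1->2]=2 ship[0->1]=2 prod=3 -> [15 7 2]
Step 11: demand=5,sold=2 ship[1->2]=2 ship[0->1]=2 prod=3 -> [16 7 2]
Step 12: demand=5,sold=2 ship[1->2]=2 ship[0->1]=2 prod=3 -> [17 7 2]
First stockout at step 6

6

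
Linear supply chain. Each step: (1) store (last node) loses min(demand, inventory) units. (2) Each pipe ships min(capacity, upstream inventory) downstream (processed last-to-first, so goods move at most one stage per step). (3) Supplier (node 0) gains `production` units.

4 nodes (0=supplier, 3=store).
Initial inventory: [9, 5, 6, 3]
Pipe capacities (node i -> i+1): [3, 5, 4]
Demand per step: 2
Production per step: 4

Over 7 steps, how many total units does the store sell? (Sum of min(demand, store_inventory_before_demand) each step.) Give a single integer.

Step 1: sold=2 (running total=2) -> [10 3 7 5]
Step 2: sold=2 (running total=4) -> [11 3 6 7]
Step 3: sold=2 (running total=6) -> [12 3 5 9]
Step 4: sold=2 (running total=8) -> [13 3 4 11]
Step 5: sold=2 (running total=10) -> [14 3 3 13]
Step 6: sold=2 (running total=12) -> [15 3 3 14]
Step 7: sold=2 (running total=14) -> [16 3 3 15]

Answer: 14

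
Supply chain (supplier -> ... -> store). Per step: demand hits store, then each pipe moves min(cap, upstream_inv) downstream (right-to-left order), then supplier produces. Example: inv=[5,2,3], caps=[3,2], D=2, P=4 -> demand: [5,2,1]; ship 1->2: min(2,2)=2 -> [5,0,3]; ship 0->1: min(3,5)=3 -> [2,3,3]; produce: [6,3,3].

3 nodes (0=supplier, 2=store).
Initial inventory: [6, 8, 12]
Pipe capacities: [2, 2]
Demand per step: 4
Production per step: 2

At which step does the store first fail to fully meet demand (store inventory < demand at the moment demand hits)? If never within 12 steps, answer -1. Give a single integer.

Step 1: demand=4,sold=4 ship[1->2]=2 ship[0->1]=2 prod=2 -> [6 8 10]
Step 2: demand=4,sold=4 ship[1->2]=2 ship[0->1]=2 prod=2 -> [6 8 8]
Step 3: demand=4,sold=4 ship[1->2]=2 ship[0->1]=2 prod=2 -> [6 8 6]
Step 4: demand=4,sold=4 ship[1->2]=2 ship[0->1]=2 prod=2 -> [6 8 4]
Step 5: demand=4,sold=4 ship[1->2]=2 ship[0->1]=2 prod=2 -> [6 8 2]
Step 6: demand=4,sold=2 ship[1->2]=2 ship[0->1]=2 prod=2 -> [6 8 2]
Step 7: demand=4,sold=2 ship[1->2]=2 ship[0->1]=2 prod=2 -> [6 8 2]
Step 8: demand=4,sold=2 ship[1->2]=2 ship[0->1]=2 prod=2 -> [6 8 2]
Step 9: demand=4,sold=2 ship[1->2]=2 ship[0->1]=2 prod=2 -> [6 8 2]
Step 10: demand=4,sold=2 ship[1->2]=2 ship[0->1]=2 prod=2 -> [6 8 2]
Step 11: demand=4,sold=2 ship[1->2]=2 ship[0->1]=2 prod=2 -> [6 8 2]
Step 12: demand=4,sold=2 ship[1->2]=2 ship[0->1]=2 prod=2 -> [6 8 2]
First stockout at step 6

6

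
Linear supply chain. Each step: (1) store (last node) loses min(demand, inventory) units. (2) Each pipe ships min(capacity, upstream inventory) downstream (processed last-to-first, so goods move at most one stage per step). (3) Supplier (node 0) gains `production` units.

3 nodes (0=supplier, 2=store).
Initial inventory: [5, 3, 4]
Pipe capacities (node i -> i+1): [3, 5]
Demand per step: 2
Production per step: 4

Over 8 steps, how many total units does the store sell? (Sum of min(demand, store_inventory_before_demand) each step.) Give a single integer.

Step 1: sold=2 (running total=2) -> [6 3 5]
Step 2: sold=2 (running total=4) -> [7 3 6]
Step 3: sold=2 (running total=6) -> [8 3 7]
Step 4: sold=2 (running total=8) -> [9 3 8]
Step 5: sold=2 (running total=10) -> [10 3 9]
Step 6: sold=2 (running total=12) -> [11 3 10]
Step 7: sold=2 (running total=14) -> [12 3 11]
Step 8: sold=2 (running total=16) -> [13 3 12]

Answer: 16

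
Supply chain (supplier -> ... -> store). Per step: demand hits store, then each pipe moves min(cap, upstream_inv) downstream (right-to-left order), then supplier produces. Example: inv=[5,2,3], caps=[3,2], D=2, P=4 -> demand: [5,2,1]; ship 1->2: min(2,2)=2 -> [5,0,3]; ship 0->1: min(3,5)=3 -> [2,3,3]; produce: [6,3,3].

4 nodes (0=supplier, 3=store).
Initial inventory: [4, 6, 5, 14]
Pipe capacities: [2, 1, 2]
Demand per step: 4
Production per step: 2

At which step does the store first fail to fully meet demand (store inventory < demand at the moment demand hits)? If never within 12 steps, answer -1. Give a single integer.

Step 1: demand=4,sold=4 ship[2->3]=2 ship[1->2]=1 ship[0->1]=2 prod=2 -> [4 7 4 12]
Step 2: demand=4,sold=4 ship[2->3]=2 ship[1->2]=1 ship[0->1]=2 prod=2 -> [4 8 3 10]
Step 3: demand=4,sold=4 ship[2->3]=2 ship[1->2]=1 ship[0->1]=2 prod=2 -> [4 9 2 8]
Step 4: demand=4,sold=4 ship[2->3]=2 ship[1->2]=1 ship[0->1]=2 prod=2 -> [4 10 1 6]
Step 5: demand=4,sold=4 ship[2->3]=1 ship[1->2]=1 ship[0->1]=2 prod=2 -> [4 11 1 3]
Step 6: demand=4,sold=3 ship[2->3]=1 ship[1->2]=1 ship[0->1]=2 prod=2 -> [4 12 1 1]
Step 7: demand=4,sold=1 ship[2->3]=1 ship[1->2]=1 ship[0->1]=2 prod=2 -> [4 13 1 1]
Step 8: demand=4,sold=1 ship[2->3]=1 ship[1->2]=1 ship[0->1]=2 prod=2 -> [4 14 1 1]
Step 9: demand=4,sold=1 ship[2->3]=1 ship[1->2]=1 ship[0->1]=2 prod=2 -> [4 15 1 1]
Step 10: demand=4,sold=1 ship[2->3]=1 ship[1->2]=1 ship[0->1]=2 prod=2 -> [4 16 1 1]
Step 11: demand=4,sold=1 ship[2->3]=1 ship[1->2]=1 ship[0->1]=2 prod=2 -> [4 17 1 1]
Step 12: demand=4,sold=1 ship[2->3]=1 ship[1->2]=1 ship[0->1]=2 prod=2 -> [4 18 1 1]
First stockout at step 6

6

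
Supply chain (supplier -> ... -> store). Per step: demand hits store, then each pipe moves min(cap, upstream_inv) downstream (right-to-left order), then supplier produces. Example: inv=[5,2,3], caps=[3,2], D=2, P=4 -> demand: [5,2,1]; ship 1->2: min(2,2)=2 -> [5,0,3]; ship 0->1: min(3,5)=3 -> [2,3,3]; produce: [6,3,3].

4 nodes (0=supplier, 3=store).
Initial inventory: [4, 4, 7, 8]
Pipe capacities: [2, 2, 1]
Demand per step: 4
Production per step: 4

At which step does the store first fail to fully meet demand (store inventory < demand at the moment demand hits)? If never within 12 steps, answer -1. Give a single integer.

Step 1: demand=4,sold=4 ship[2->3]=1 ship[1->2]=2 ship[0->1]=2 prod=4 -> [6 4 8 5]
Step 2: demand=4,sold=4 ship[2->3]=1 ship[1->2]=2 ship[0->1]=2 prod=4 -> [8 4 9 2]
Step 3: demand=4,sold=2 ship[2->3]=1 ship[1->2]=2 ship[0->1]=2 prod=4 -> [10 4 10 1]
Step 4: demand=4,sold=1 ship[2->3]=1 ship[1->2]=2 ship[0->1]=2 prod=4 -> [12 4 11 1]
Step 5: demand=4,sold=1 ship[2->3]=1 ship[1->2]=2 ship[0->1]=2 prod=4 -> [14 4 12 1]
Step 6: demand=4,sold=1 ship[2->3]=1 ship[1->2]=2 ship[0->1]=2 prod=4 -> [16 4 13 1]
Step 7: demand=4,sold=1 ship[2->3]=1 ship[1->2]=2 ship[0->1]=2 prod=4 -> [18 4 14 1]
Step 8: demand=4,sold=1 ship[2->3]=1 ship[1->2]=2 ship[0->1]=2 prod=4 -> [20 4 15 1]
Step 9: demand=4,sold=1 ship[2->3]=1 ship[1->2]=2 ship[0->1]=2 prod=4 -> [22 4 16 1]
Step 10: demand=4,sold=1 ship[2->3]=1 ship[1->2]=2 ship[0->1]=2 prod=4 -> [24 4 17 1]
Step 11: demand=4,sold=1 ship[2->3]=1 ship[1->2]=2 ship[0->1]=2 prod=4 -> [26 4 18 1]
Step 12: demand=4,sold=1 ship[2->3]=1 ship[1->2]=2 ship[0->1]=2 prod=4 -> [28 4 19 1]
First stockout at step 3

3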